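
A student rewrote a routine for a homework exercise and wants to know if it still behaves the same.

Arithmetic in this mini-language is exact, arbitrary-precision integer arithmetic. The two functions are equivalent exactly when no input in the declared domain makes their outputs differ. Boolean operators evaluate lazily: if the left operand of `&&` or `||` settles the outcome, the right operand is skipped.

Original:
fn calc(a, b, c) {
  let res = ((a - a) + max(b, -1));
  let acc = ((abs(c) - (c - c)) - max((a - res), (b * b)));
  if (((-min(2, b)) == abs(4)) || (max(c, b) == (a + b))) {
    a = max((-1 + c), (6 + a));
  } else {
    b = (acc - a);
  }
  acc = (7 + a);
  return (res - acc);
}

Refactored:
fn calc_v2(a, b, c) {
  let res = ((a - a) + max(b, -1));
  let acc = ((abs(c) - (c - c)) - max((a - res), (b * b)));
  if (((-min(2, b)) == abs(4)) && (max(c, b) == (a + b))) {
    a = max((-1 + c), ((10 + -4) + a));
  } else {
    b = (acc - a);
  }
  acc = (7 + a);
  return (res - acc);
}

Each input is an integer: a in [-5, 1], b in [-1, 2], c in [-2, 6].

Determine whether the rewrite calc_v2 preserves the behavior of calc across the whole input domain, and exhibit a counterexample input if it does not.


a=0, b=-1, c=-2 yields -14 from calc but -8 from calc_v2.
verdict: not equivalent; witness: a=0, b=-1, c=-2


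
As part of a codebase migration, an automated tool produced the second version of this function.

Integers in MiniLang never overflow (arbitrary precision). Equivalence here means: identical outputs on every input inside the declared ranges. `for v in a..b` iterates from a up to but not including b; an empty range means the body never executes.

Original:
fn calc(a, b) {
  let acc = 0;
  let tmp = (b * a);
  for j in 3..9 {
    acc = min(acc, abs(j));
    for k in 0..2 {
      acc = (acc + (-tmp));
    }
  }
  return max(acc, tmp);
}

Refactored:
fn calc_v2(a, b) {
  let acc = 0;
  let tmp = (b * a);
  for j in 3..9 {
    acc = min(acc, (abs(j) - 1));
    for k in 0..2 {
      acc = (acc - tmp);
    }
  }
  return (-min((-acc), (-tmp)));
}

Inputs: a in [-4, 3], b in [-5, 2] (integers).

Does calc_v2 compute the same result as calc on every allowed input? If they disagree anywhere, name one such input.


On input a=-4, b=1, calc returns 16 while calc_v2 returns 15.
verdict: not equivalent; witness: a=-4, b=1


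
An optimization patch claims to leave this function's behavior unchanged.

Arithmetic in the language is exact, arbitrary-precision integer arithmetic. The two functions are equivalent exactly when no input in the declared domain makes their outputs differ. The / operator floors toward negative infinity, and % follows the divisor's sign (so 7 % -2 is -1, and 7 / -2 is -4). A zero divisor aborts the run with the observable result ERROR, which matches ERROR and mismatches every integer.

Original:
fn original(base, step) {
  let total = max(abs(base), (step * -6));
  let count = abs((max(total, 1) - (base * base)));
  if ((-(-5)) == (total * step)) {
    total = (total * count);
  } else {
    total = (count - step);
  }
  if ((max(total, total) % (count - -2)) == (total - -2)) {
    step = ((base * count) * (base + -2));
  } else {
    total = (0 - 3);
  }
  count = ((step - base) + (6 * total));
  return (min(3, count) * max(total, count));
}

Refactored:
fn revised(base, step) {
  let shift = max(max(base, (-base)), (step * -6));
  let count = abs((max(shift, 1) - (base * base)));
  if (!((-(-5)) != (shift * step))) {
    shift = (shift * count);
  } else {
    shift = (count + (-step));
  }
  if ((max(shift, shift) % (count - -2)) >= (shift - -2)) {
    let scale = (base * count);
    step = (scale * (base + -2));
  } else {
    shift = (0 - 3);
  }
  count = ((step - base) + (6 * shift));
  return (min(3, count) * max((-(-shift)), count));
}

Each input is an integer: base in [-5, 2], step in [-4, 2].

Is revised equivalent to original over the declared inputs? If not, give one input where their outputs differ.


Evaluate both at base=0, step=2.
original: total = 0; count = 1; ((-(-5)) == (total * step)) -> false; total = -1; ((max(total, total) % (count - -2)) == (total - -2)) -> false; total = -3; count = -16; return 48
revised: shift = 0; count = 1; (!((-(-5)) != (shift * step))) -> false; shift = -1; ((max(shift, shift) % (count - -2)) >= (shift - -2)) -> true; scale = 0; step = 0; count = -6; return 6
48 != 6, so the rewrite changes behavior.
verdict: not equivalent; witness: base=0, step=2


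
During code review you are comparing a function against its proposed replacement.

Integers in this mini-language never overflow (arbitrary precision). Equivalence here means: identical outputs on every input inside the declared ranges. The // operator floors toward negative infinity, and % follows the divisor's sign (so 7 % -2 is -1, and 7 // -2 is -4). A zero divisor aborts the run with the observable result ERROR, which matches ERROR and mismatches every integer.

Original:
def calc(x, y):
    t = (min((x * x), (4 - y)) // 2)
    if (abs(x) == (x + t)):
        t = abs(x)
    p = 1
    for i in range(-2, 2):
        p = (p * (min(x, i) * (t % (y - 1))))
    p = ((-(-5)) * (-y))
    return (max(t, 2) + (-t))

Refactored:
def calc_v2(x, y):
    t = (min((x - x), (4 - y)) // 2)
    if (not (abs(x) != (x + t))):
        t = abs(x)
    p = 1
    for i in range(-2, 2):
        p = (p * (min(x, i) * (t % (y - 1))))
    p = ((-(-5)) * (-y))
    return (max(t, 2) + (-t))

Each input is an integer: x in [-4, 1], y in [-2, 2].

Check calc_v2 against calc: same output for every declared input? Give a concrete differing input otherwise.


Try x=-4, y=-2.
calc: t becomes 3; next (abs(x) == (x + t)) evaluates to false; next p becomes 1; next at i=-2:; next p becomes 0; next at i=-1:; next p becomes 0; next at i=0:; next p becomes 0; next at i=1:; next p becomes 0; next p becomes 10; next final value 0
calc_v2: t becomes 0; next (not (abs(x) != (x + t))) evaluates to false; next p becomes 1; next at i=-2:; next p becomes 0; next at i=-1:; next p becomes 0; next at i=0:; next p becomes 0; next at i=1:; next p becomes 0; next p becomes 10; next final value 2
0 against 2: the behavior changed.
verdict: not equivalent; witness: x=-4, y=-2


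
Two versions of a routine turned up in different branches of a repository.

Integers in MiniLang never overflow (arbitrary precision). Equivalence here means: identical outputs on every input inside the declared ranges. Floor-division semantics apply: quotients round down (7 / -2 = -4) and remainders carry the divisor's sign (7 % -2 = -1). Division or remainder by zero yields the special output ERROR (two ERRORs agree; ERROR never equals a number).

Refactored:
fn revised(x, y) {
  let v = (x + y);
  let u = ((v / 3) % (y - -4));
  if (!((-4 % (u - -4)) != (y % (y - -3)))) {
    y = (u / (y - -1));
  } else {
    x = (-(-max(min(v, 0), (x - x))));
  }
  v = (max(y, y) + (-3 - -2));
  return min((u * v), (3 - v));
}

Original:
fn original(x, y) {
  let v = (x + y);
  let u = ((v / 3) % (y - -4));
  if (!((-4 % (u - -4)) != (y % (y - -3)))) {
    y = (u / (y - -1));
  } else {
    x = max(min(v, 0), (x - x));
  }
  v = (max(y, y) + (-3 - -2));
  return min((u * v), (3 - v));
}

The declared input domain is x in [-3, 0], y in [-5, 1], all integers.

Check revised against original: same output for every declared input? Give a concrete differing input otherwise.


The two versions differ — the changes include same computation, different form.
One worked example (x=-1, y=-4) — original: v=-5, then a zero divisor aborts: ERROR; revised: v=-5, then a zero divisor aborts: ERROR; agreement on ERROR.
Across all 28 domain points the two functions coincide.
verdict: equivalent


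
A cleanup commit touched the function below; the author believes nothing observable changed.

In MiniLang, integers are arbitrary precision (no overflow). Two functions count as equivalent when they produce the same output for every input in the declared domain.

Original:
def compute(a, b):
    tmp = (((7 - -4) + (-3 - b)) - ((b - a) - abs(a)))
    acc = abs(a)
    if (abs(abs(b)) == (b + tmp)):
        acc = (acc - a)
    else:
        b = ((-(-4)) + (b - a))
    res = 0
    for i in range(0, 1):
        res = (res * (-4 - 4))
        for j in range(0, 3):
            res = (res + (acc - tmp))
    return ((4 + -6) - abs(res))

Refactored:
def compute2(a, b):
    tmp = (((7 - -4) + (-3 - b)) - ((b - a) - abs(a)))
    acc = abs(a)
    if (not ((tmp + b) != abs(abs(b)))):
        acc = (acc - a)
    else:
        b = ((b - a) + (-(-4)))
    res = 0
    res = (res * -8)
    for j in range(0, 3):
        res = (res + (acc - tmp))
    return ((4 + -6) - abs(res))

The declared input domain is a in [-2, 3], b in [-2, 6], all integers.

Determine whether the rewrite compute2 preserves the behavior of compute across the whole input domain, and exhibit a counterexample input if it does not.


The two versions differ — the changes include loop structure differs, plus arithmetic usage differs, plus statement counts differ, plus comparison usage differs, plus constant usage differs, plus local variable names differ, plus boolean connective usage differs.
One worked example (a=0, b=4) — compute: tmp := 0 | acc := 0 | (abs(abs(b)) == (b + tmp)): true | acc := 0 | res := 0 | iter i=0: | res := 0 | iter j=0: | res := 0 | iter j=1: | res := 0 | iter j=2: | res := 0 | result -2; compute2: tmp := 0 | acc := 0 | (not ((tmp + b) != abs(abs(b)))): true | acc := 0 | res := 0 | res := 0 | iter j=0: | res := 0 | iter j=1: | res := 0 | iter j=2: | res := 0 | result -2; agreement on -2.
Sweeping the whole domain (54 inputs) finds no disagreement.
verdict: equivalent


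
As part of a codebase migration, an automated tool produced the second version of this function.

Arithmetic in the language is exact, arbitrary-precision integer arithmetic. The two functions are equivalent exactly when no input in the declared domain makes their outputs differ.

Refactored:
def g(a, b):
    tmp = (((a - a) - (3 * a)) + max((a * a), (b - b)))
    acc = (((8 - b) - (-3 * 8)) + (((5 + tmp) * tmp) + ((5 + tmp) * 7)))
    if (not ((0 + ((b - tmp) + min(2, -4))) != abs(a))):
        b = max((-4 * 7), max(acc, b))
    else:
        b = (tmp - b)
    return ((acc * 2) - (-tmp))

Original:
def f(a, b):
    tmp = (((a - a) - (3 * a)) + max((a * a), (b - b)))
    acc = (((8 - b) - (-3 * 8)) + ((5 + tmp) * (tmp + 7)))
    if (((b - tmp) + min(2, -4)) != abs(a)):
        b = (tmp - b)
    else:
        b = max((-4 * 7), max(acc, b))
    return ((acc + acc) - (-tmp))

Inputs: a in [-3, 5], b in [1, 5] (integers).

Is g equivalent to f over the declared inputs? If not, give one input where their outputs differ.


Although arithmetic usage differs, and boolean connective usage differs, and constant usage differs, 45/45 inputs agree.
verdict: equivalent


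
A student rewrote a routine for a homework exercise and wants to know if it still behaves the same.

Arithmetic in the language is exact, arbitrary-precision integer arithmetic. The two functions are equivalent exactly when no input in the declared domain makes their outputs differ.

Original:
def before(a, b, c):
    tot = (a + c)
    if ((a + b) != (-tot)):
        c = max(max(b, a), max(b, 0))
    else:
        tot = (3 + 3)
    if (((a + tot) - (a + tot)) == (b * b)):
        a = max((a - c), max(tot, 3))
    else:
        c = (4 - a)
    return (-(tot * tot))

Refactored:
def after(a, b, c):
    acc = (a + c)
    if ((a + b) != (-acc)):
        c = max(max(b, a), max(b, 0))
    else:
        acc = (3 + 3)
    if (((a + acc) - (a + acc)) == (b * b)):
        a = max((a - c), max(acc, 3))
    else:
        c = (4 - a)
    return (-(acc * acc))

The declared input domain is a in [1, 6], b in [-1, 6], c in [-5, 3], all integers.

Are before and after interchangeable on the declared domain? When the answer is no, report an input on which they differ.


Changes here: local variable names differ; the full 432-point sweep finds no disagreement.
verdict: equivalent


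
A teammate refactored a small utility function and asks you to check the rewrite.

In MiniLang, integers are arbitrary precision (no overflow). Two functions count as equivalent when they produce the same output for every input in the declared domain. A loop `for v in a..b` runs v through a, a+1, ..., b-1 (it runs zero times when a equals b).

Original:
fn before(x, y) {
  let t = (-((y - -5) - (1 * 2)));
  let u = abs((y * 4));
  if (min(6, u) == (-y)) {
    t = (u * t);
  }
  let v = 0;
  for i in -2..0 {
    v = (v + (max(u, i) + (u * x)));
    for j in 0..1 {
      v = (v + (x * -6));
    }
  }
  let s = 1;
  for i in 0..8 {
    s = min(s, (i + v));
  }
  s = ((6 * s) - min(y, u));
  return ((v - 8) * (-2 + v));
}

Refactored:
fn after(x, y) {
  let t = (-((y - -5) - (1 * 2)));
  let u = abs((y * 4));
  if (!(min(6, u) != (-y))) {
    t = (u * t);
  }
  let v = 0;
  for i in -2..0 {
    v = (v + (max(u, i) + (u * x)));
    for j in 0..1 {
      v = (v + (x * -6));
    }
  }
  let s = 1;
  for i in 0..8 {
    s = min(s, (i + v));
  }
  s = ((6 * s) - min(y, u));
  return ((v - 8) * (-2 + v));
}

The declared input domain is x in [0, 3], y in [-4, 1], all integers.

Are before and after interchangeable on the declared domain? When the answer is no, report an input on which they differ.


The two versions differ — the changes include comparison usage differs, plus boolean connective usage differs.
Spot check at x=0, y=0 — before: t := -3 | u := 0 | (min(6, u) == (-y)): true | t := 0 | v := 0 | iter i=-2: | v := 0 | iter j=0: | v := 0 | iter i=-1: | v := 0 | iter j=0: | v := 0 | s := 1 | iter i=0: | s := 0 | iter i=1: | s := 0 | iter i=2: | s := 0 | iter i=3: | s := 0 | iter i=4: | s := 0 | iter i=5: | s := 0 | iter i=6: | s := 0 | iter i=7: | s := 0 | s := 0 | result 16. after: t := -3 | u := 0 | (!(min(6, u) != (-y))): true | t := 0 | v := 0 | iter i=-2: | v := 0 | iter j=0: | v := 0 | iter i=-1: | v := 0 | iter j=0: | v := 0 | s := 1 | iter i=0: | s := 0 | iter i=1: | s := 0 | iter i=2: | s := 0 | iter i=3: | s := 0 | iter i=4: | s := 0 | iter i=5: | s := 0 | iter i=6: | s := 0 | iter i=7: | s := 0 | s := 0 | result 16. Both give 16.
Checked all 24 inputs in the declared domain: the outputs agree on every one.
verdict: equivalent


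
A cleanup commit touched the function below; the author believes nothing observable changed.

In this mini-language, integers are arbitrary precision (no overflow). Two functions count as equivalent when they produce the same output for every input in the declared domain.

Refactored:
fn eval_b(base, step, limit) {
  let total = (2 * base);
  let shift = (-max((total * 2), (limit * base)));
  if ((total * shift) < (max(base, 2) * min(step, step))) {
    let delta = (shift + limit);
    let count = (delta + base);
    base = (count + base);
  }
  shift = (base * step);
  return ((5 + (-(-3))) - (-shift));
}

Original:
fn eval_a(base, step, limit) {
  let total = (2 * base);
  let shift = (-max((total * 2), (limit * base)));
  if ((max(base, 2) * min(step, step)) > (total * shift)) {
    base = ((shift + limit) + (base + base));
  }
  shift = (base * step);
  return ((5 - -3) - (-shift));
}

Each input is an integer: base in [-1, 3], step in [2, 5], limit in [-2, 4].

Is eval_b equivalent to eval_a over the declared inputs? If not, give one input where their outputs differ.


Reading the diff, among the changes: statement counts differ; also comparison usage differs; also local variable names differ; also arithmetic usage differs.
One worked example (base=2, step=5, limit=-1) — eval_a: total=4, then shift=-8, then ((max(base, 2) * min(step, step)) > (total * shift)) is true, then base=-5, then shift=-25, then returns -17; eval_b: total=4, then shift=-8, then ((total * shift) < (max(base, 2) * min(step, step))) is true, then delta=-9, then count=-7, then base=-5, then shift=-25, then returns -17; agreement on -17.
An exhaustive pass over the 140 declared inputs shows identical outputs.
verdict: equivalent


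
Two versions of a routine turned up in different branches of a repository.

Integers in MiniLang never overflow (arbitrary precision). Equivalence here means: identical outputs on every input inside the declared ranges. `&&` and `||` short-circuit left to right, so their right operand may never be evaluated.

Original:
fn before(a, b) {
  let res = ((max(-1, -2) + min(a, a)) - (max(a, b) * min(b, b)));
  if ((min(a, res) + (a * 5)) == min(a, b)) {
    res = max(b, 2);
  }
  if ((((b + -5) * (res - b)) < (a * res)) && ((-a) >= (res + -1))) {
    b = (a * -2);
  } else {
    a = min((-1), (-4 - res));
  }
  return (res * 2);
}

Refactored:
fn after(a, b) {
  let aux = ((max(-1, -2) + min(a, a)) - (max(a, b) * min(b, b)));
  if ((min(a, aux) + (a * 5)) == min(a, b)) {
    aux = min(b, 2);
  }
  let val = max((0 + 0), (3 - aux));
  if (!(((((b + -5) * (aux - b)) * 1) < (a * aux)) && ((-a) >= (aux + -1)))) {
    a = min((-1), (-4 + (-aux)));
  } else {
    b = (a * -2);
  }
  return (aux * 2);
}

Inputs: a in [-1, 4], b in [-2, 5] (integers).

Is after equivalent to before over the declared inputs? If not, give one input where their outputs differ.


Take a=0, b=-1.
before: res = -1; ((min(a, res) + (a * 5)) == min(a, b)) -> true; res = 2; ((((b + -5) * (res - b)) < (a * res)) && ((-a) >= (res + -1))) -> false; a = -6; return 4
after: aux = -1; ((min(a, aux) + (a * 5)) == min(a, b)) -> true; aux = -1; val = 4; (!(((((b + -5) * (aux - b)) * 1) < (a * aux)) && ((-a) >= (aux + -1)))) -> true; a = -3; return -2
4 and -2 differ, so these are not the same function on this domain.
verdict: not equivalent; witness: a=0, b=-1


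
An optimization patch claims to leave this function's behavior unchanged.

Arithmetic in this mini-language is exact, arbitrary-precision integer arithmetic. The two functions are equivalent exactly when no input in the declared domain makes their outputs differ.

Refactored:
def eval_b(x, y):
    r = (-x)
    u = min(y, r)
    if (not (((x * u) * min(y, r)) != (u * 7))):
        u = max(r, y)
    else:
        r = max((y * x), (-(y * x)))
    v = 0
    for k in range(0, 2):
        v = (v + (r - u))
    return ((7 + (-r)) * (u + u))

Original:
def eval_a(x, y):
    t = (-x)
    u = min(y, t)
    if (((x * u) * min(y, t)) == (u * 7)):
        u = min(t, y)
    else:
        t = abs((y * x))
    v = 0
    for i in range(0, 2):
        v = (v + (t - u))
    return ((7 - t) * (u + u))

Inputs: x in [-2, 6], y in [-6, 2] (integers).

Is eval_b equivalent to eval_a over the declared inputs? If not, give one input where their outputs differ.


There is a counterexample at x=-2, y=0: 0 on one side, 20 on the other.
eval_a: t becomes 2; next u becomes 0; next (((x * u) * min(y, t)) == (u * 7)) evaluates to true; next u becomes 0; next v becomes 0; next at i=0:; next v becomes 2; next at i=1:; next v becomes 4; next final value 0
eval_b: r becomes 2; next u becomes 0; next (not (((x * u) * min(y, r)) != (u * 7))) evaluates to true; next u becomes 2; next v becomes 0; next at k=0:; next v becomes 0; next at k=1:; next v becomes 0; next final value 20
verdict: not equivalent; witness: x=-2, y=0


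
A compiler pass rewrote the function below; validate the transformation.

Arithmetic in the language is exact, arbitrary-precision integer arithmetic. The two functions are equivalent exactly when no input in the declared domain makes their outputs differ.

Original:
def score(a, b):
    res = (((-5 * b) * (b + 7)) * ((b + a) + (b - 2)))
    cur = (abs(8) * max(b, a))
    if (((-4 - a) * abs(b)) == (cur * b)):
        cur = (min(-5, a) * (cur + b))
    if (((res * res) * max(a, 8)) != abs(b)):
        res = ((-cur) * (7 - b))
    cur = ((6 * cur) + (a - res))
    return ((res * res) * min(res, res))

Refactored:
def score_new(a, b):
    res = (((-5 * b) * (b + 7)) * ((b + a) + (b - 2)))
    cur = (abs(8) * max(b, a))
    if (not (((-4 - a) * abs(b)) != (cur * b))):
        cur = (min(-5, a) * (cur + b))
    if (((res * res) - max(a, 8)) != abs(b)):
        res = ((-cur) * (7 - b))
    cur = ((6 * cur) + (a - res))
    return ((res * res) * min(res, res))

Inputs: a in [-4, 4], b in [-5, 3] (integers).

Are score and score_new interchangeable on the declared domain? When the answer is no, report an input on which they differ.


At a=1, b=0: score gives 0, score_new gives 21952000.
verdict: not equivalent; witness: a=1, b=0


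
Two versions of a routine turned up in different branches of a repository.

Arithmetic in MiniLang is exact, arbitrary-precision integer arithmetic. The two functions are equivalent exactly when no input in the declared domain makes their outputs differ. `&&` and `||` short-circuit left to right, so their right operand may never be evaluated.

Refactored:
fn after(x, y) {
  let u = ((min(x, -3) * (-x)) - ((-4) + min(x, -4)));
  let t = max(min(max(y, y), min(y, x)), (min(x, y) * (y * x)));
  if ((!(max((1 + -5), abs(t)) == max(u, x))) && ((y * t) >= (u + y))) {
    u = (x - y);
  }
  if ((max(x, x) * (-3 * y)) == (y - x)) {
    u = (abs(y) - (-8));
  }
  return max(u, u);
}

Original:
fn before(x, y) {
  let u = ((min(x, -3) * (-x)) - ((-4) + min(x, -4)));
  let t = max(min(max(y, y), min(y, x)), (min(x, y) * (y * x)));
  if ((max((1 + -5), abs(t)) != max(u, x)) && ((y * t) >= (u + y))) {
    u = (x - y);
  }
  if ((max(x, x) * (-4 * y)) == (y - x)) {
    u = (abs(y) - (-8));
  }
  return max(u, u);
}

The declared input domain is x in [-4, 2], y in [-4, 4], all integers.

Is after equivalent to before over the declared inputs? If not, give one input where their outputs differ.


The edit looks behavioral (`-4` became `-3`), but over these ranges it never changes the outcome; all 63 inputs agree.
verdict: equivalent


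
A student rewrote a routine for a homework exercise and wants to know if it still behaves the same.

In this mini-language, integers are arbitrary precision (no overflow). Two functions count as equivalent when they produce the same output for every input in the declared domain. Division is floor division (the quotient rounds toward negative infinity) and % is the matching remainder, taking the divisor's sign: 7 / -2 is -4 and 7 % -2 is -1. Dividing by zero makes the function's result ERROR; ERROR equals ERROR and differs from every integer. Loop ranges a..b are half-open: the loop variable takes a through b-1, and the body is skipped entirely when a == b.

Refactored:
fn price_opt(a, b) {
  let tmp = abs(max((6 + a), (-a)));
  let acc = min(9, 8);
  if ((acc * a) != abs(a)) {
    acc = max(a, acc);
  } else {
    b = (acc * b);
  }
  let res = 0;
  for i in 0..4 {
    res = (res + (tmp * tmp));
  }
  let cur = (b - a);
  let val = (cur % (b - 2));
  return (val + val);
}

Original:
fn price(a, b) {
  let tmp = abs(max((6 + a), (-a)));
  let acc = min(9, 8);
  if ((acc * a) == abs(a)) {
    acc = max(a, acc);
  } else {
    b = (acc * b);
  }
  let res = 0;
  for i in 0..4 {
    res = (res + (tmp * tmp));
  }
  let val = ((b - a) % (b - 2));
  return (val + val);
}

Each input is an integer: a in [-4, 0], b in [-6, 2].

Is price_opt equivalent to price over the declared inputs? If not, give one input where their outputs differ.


At a=-4, b=-6: price gives -88, price_opt gives -4.
verdict: not equivalent; witness: a=-4, b=-6


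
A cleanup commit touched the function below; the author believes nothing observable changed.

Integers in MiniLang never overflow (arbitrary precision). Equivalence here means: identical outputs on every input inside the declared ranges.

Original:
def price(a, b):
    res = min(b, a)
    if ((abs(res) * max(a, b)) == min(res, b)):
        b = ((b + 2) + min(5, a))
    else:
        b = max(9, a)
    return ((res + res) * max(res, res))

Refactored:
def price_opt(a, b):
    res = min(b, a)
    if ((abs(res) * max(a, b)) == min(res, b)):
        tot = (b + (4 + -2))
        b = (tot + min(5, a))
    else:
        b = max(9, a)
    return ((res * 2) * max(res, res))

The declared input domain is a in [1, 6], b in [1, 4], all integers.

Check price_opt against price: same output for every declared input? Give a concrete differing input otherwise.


This is a faithful refactor — constant usage differs, plus statement counts differ, plus arithmetic usage differs, plus local variable names differ, but the computed results match everywhere.
Tracing a=1, b=3: price: res=1, then ((abs(res) * max(a, b)) == min(res, b)) is false, then b=9, then returns 2 | price_opt: res=1, then ((abs(res) * max(a, b)) == min(res, b)) is false, then b=9, then returns 2 — matching result 2.
Across all 24 domain points the two functions coincide.
verdict: equivalent


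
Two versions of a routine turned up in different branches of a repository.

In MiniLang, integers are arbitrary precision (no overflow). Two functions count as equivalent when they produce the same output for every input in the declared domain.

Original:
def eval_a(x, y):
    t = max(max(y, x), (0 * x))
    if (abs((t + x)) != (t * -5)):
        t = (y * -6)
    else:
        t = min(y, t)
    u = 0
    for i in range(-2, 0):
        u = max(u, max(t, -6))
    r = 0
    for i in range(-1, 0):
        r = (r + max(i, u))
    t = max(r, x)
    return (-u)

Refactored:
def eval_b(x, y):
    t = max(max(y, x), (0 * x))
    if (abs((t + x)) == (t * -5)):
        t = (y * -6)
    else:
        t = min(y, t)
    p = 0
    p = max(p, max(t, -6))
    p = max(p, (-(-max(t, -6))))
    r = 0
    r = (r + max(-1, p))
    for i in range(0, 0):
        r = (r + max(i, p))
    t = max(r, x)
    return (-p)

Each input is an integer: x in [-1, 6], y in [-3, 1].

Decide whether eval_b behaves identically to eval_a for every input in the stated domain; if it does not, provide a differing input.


These are not equivalent — on x=-1, y=-3 the outputs split (-18 vs 0).
eval_a: t := 0 | (abs((t + x)) != (t * -5)): true | t := 18 | u := 0 | iter i=-2: | u := 18 | iter i=-1: | u := 18 | r := 0 | iter i=-1: | r := 18 | t := 18 | result -18
eval_b: t := 0 | (abs((t + x)) == (t * -5)): false | t := -3 | p := 0 | p := 0 | p := 0 | r := 0 | r := 0 | loop over i: empty range | t := 0 | result 0
verdict: not equivalent; witness: x=-1, y=-3


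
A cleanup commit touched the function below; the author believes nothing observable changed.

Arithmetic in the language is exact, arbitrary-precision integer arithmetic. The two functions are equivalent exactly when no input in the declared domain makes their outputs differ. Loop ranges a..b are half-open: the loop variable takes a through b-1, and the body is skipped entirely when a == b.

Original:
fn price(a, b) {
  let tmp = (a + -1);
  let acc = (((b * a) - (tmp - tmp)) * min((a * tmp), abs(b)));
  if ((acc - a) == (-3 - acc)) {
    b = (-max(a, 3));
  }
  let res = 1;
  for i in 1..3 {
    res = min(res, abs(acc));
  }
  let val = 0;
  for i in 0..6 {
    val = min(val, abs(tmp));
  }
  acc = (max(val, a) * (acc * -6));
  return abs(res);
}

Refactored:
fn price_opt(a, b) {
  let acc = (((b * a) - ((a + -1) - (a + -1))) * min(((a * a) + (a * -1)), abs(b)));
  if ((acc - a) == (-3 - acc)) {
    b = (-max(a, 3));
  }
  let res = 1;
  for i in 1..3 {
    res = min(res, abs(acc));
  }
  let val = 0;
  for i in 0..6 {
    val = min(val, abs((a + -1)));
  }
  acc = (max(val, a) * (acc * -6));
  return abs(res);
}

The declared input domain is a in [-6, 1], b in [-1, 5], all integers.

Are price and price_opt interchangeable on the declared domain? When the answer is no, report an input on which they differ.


This is a faithful refactor — arithmetic usage differs; and statement counts differ; and constant usage differs; and local variable names differ, but the computed results match everywhere.
Tracing a=0, b=5: price: tmp becomes -1; next acc becomes 0; next ((acc - a) == (-3 - acc)) evaluates to false; next res becomes 1; next at i=1:; next res becomes 0; next at i=2:; next res becomes 0; next val becomes 0; next at i=0:; next val becomes 0; next at i=1:; next val becomes 0; next at i=2:; next val becomes 0; next at i=3:; next val becomes 0; next at i=4:; next val becomes 0; next at i=5:; next val becomes 0; next acc becomes 0; next final value 0 | price_opt: acc becomes 0; next ((acc - a) == (-3 - acc)) evaluates to false; next res becomes 1; next at i=1:; next res becomes 0; next at i=2:; next res becomes 0; next val becomes 0; next at i=0:; next val becomes 0; next at i=1:; next val becomes 0; next at i=2:; next val becomes 0; next at i=3:; next val becomes 0; next at i=4:; next val becomes 0; next at i=5:; next val becomes 0; next acc becomes 0; next final value 0 — matching result 0.
Every one of the 56 inputs gives matching results.
verdict: equivalent


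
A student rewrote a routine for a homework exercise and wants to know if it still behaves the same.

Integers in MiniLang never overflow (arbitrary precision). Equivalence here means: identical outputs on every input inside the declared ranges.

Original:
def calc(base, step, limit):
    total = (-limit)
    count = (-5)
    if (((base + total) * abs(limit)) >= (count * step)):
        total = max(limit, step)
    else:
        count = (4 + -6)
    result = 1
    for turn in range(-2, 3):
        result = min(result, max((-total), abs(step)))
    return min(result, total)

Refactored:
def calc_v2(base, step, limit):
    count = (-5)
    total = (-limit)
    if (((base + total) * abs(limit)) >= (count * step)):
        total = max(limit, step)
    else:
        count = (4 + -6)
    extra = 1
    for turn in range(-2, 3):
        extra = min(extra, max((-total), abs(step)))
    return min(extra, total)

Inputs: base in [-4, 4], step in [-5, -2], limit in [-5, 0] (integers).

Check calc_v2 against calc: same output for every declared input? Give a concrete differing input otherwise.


Behavior is preserved: although local variable names differ, the outputs never diverge.
Tracing base=4, step=-3, limit=-1: calc: total := 1 | count := -5 | (((base + total) * abs(limit)) >= (count * step)): false | count := -2 | result := 1 | iter turn=-2: | result := 1 | iter turn=-1: | result := 1 | iter turn=0: | result := 1 | iter turn=1: | result := 1 | iter turn=2: | result := 1 | result 1 | calc_v2: count := -5 | total := 1 | (((base + total) * abs(limit)) >= (count * step)): false | count := -2 | extra := 1 | iter turn=-2: | extra := 1 | iter turn=-1: | extra := 1 | iter turn=0: | extra := 1 | iter turn=1: | extra := 1 | iter turn=2: | extra := 1 | result 1 — matching result 1.
Across all 216 domain points the two functions coincide.
verdict: equivalent


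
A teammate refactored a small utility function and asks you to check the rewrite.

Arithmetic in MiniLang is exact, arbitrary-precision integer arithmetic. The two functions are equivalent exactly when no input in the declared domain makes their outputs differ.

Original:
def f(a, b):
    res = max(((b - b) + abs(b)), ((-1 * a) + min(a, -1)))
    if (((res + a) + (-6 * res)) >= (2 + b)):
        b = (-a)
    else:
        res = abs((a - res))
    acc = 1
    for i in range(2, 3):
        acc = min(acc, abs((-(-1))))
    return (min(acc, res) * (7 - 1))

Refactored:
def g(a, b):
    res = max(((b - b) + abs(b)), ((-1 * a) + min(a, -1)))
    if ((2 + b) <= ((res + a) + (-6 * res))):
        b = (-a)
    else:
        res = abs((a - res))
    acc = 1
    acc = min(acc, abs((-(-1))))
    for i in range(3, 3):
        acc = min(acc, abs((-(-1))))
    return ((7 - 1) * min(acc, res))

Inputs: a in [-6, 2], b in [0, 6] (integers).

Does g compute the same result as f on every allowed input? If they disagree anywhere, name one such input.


The two are interchangeable: min/max/abs usage differs, comparison usage differs, loop structure differs, constant usage differs, statement counts differ, and every declared input agrees.
Tracing a=2, b=6: f: res := 6 | (((res + a) + (-6 * res)) >= (2 + b)): false | res := 4 | acc := 1 | iter i=2: | acc := 1 | result 6 | g: res := 6 | ((2 + b) <= ((res + a) + (-6 * res))): false | res := 4 | acc := 1 | acc := 1 | loop over i: empty range | result 6 — matching result 6.
Across all 63 domain points the two functions coincide.
verdict: equivalent


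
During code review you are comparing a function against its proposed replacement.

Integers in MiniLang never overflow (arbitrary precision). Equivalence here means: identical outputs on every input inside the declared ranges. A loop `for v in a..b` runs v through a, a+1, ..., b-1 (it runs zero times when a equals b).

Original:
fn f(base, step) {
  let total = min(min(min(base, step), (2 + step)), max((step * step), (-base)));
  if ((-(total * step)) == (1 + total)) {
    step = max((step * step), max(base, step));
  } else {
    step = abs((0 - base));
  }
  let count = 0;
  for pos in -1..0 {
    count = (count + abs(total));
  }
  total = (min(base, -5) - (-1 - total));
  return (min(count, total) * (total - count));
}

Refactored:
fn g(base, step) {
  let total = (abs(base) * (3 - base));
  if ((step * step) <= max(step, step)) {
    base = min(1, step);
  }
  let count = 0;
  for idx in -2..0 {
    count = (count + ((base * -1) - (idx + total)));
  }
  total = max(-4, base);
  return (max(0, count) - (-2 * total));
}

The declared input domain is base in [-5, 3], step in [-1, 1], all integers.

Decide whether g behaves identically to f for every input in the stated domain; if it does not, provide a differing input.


At base=-5, step=-1: f gives 126, g gives -8.
verdict: not equivalent; witness: base=-5, step=-1


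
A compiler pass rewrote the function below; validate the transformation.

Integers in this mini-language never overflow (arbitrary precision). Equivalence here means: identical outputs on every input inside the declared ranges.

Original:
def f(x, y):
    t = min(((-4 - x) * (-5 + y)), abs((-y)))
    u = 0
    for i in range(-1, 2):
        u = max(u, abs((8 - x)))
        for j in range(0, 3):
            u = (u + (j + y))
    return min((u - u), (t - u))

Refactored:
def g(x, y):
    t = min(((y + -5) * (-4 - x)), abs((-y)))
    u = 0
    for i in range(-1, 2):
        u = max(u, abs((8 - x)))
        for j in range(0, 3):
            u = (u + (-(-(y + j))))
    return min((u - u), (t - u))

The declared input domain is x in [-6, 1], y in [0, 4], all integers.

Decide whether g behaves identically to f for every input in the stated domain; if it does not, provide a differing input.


Differences: same computation, different form — yet all 40 inputs agree.
verdict: equivalent


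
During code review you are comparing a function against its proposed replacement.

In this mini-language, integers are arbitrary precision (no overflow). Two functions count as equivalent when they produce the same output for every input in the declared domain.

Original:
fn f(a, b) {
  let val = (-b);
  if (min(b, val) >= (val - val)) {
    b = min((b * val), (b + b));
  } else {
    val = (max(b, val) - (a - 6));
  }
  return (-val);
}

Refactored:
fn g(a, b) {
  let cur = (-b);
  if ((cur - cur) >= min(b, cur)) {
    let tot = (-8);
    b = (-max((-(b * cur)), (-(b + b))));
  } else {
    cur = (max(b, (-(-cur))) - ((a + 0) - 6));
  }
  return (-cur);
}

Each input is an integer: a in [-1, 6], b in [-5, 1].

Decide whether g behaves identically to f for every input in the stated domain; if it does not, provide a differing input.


Evaluate both at a=-1, b=-5.
f: val = 5; (min(b, val) >= (val - val)) -> false; val = 12; return -12
g: cur = 5; ((cur - cur) >= min(b, cur)) -> true; tot = -8; b = -25; return -5
-12 and -5 differ, so these are not the same function on this domain.
verdict: not equivalent; witness: a=-1, b=-5


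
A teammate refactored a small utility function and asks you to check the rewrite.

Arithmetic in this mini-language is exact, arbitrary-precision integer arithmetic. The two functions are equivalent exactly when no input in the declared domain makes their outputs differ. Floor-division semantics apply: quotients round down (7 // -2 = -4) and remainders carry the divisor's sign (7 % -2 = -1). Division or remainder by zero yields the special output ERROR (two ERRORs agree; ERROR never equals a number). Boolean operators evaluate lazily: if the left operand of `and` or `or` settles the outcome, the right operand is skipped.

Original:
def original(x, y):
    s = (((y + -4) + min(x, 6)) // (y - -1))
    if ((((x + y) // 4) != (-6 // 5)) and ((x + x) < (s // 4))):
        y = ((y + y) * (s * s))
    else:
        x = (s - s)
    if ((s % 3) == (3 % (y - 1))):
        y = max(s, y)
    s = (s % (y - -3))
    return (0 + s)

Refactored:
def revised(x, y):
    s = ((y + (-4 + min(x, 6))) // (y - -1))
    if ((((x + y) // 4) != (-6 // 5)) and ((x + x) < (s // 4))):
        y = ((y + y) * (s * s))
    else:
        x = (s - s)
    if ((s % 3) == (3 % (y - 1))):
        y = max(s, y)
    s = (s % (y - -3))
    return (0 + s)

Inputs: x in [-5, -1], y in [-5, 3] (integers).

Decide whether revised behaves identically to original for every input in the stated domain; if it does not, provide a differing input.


The two versions differ — the changes include same computation, different form.
Tracing x=-4, y=-3: original: s := 5 | ((((x + y) // 4) != (-6 // 5)) and ((x + x) < (s // 4))): false | x := 0 | ((s % 3) == (3 % (y - 1))): false | divide-by-zero, output ERROR | revised: s := 5 | ((((x + y) // 4) != (-6 // 5)) and ((x + x) < (s // 4))): false | x := 0 | ((s % 3) == (3 % (y - 1))): false | divide-by-zero, output ERROR — matching result ERROR.
Across all 45 domain points the two functions coincide.
verdict: equivalent


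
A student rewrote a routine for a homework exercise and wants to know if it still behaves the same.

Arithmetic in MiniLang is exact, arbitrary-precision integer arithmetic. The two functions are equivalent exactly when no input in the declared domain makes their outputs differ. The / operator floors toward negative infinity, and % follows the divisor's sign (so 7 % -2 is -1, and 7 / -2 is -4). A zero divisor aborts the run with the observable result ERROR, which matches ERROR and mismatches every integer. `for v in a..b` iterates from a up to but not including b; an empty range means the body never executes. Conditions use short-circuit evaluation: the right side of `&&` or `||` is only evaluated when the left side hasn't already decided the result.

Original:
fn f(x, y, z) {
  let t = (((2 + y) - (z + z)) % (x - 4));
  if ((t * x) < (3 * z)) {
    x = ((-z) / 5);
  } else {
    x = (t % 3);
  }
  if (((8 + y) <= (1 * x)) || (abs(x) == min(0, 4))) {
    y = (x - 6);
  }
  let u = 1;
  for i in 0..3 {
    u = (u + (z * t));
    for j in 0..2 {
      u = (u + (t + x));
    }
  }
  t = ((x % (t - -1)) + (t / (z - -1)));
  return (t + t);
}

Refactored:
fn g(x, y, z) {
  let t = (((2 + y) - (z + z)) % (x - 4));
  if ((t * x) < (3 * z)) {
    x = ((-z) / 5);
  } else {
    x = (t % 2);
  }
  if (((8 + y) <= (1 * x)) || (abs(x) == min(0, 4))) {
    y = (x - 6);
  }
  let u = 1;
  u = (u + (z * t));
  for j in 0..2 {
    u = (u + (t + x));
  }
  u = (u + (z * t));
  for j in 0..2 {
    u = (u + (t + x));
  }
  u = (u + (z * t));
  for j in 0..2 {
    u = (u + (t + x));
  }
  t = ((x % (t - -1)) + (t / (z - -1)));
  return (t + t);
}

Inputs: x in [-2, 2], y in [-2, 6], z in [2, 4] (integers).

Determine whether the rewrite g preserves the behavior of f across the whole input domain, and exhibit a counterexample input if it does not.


Try x=-2, y=-2, z=2.
f: t becomes -4; next ((t * x) < (3 * z)) evaluates to false; next x becomes 2; next (((8 + y) <= (1 * x)) || (abs(x) == min(0, 4))) evaluates to false; next u becomes 1; next at i=0:; next u becomes -7; next at j=0:; next u becomes -9; next at j=1:; next u becomes -11; next at i=1:; next u becomes -19; next at j=0:; next u becomes -21; next at j=1:; next u becomes -23; next at i=2:; next u becomes -31; next at j=0:; next u becomes -33; next at j=1:; next u becomes -35; next t becomes -3; next final value -6
g: t becomes -4; next ((t * x) < (3 * z)) evaluates to false; next x becomes 0; next (((8 + y) <= (1 * x)) || (abs(x) == min(0, 4))) evaluates to true; next y becomes -6; next u becomes 1; next u becomes -7; next at j=0:; next u becomes -11; next at j=1:; next u becomes -15; next u becomes -23; next at j=0:; next u becomes -27; next at j=1:; next u becomes -31; next u becomes -39; next at j=0:; next u becomes -43; next at j=1:; next u becomes -47; next t becomes -2; next final value -4
-6 != -4, so the rewrite changes behavior.
verdict: not equivalent; witness: x=-2, y=-2, z=2
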